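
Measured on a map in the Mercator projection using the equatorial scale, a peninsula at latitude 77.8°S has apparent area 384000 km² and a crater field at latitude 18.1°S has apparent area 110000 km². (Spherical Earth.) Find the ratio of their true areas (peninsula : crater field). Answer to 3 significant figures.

On Mercator the areal scale is sec²φ, so true area = apparent × cos²φ.
True area of peninsula: 384000 × cos²(77.8°) = 384000 × 0.04466 = 17150 km².
True area of crater field: 110000 × cos²(18.1°) = 110000 × 0.9035 = 99380 km².
Ratio = 17150 / 99380 ≈ 0.173.

0.173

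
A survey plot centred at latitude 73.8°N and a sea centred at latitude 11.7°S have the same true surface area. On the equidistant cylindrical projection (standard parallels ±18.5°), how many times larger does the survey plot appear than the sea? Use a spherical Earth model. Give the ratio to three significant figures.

The equidistant cylindrical projection with φ₀ = 18.5° has h = 1 (meridians true) and k = cos φ₀ / cos φ along parallels.
Areal scale at 73.8°: h·k = 1.000 × 3.399 = 3.399.
Areal scale at 11.7°: h·k = 1.000 × 0.9684 = 0.9684.
Ratio = 3.399/0.9684 ≈ 3.51.

3.51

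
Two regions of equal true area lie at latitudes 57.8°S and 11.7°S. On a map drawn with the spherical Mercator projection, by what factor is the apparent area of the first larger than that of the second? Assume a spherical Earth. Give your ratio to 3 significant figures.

On Mercator, area is exaggerated by sec²φ = 1/cos²φ.
At 57.8°: sec²(57.8°) = 1/0.5329² = 3.522.
At 11.7°: sec²(11.7°) = 1/0.9792² = 1.043.
Ratio = 3.522/1.043 = cos²(11.7°)/cos²(57.8°) ≈ 3.38.

3.38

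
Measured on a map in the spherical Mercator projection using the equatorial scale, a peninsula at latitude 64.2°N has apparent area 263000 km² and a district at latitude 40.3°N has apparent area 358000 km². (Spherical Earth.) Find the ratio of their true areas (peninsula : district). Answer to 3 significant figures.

Mercator's areal exaggeration is sec²φ; hence true area = (apparent area) · cos²φ.
True area of peninsula: 263000 × cos²(64.2°) = 263000 × 0.1894 = 49820 km².
True area of district: 358000 × cos²(40.3°) = 358000 × 0.5817 = 208200 km².
Ratio = 49820 / 208200 ≈ 0.239.

0.239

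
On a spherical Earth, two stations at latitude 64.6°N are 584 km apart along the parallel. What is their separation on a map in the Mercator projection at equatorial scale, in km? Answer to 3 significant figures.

The Mercator projection is conformal; its linear scale factor is the same in every direction and equals sec φ = 1/cos φ.
Along the parallel, k = sec 64.6° = 1/0.4289 = 2.331.
Map distance = 584 × 2.331 ≈ 1360 km.

1360 km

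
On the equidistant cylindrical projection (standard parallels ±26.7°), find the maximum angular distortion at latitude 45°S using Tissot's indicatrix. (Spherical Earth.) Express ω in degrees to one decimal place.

The equidistant cylindrical projection with φ₀ = 26.7° has h = 1 (meridians true) and k = cos φ₀ / cos φ along parallels.
At 45°: h = 1.000, k = 1.263; principal scales a = 1.263, b = 1.000.
sin(ω/2) = (a − b)/(a + b) = 0.2634/2.263 = 0.1164, so ω = 2 arcsin(0.1164) ≈ 13.4°.

13.4°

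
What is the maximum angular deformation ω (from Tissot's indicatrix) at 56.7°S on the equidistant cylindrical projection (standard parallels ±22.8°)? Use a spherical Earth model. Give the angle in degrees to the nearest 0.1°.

The equidistant cylindrical projection with φ₀ = 22.8° has h = 1 (meridians true) and k = cos φ₀ / cos φ along parallels.
At 56.7°: h = 1.000, k = 1.679; principal scales a = 1.679, b = 1.000.
sin(ω/2) = (a − b)/(a + b) = 0.6791/2.679 = 0.2535, so ω = 2 arcsin(0.2535) ≈ 29.4°.

29.4°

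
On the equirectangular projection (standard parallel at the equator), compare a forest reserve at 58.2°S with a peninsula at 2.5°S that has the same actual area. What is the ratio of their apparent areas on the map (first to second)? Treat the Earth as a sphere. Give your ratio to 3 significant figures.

Plate carrée maps x = Rλ, y = Rφ. The meridian scale is h = 1 and the parallel scale is k = 1/cos φ = sec φ.
Areal scale at 58.2°: h·k = 1.000 × 1.898 = 1.898.
Areal scale at 2.5°: h·k = 1.000 × 1.001 = 1.001.
Ratio = 1.898/1.001 ≈ 1.90.

1.90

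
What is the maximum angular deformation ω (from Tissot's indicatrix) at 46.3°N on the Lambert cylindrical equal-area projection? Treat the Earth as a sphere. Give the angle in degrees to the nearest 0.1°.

The Lambert cylindrical equal-area projection is the cylindrical equal-area projection with its standard parallel at the equator (φ₀ = 0). For cylindrical equal-area with standard parallel φ₀, h = cos φ / cos φ₀ and k = cos φ₀ / cos φ, so h·k = 1.
At 46.3°: h = 0.6909, k = 1.447; principal scales a = 1.447, b = 0.6909.
sin(ω/2) = (a − b)/(a + b) = 0.7565/2.138 = 0.3538, so ω = 2 arcsin(0.3538) ≈ 41.4°.

41.4°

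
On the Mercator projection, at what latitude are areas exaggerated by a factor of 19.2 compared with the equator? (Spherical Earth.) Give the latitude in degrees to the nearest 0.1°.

76.8°

Mercator areal scale is sec²φ.
sec²φ = 19.2  ⇒  cos²φ = 0.05208  ⇒  cos φ = 0.2282.
φ = arccos(0.2282) ≈ 76.8°.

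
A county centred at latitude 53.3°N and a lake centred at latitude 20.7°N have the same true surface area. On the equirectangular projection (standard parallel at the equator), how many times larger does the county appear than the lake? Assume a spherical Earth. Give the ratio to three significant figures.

For the equirectangular projection with φ₀ = 0 (plate carrée), h = 1 along meridians and k = sec φ along parallels.
Areal scale at 53.3°: h·k = 1.000 × 1.673 = 1.673.
Areal scale at 20.7°: h·k = 1.000 × 1.069 = 1.069.
Ratio = 1.673/1.069 ≈ 1.57.

1.57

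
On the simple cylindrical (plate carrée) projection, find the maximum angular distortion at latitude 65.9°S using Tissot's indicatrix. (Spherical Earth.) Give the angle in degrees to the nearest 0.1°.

In the plate carrée (x = Rλ, y = Rφ), meridians are true-scale (h = 1) and parallels are stretched by k = sec φ.
At 65.9°: h = 1.000, k = 2.449; principal scales a = 2.449, b = 1.000.
sin(ω/2) = (a − b)/(a + b) = 1.449/3.449 = 0.4201, so ω = 2 arcsin(0.4201) ≈ 49.7°.

49.7°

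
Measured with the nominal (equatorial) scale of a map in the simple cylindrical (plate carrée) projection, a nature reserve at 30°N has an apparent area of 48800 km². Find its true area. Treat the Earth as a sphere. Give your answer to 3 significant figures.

In the plate carrée (x = Rλ, y = Rφ), meridians are true-scale (h = 1) and parallels are stretched by k = sec φ.
Areal scale = h·k = 1 × sec φ; at 30°, h = 1.000, k = 1.155, so h·k = 1.155.
True area = apparent / (areal scale) = 48800 / 1.155 ≈ 42300 km².

42300 km²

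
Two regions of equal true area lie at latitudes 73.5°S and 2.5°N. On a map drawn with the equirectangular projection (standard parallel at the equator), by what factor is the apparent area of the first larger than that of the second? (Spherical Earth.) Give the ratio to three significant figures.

Plate carrée maps x = Rλ, y = Rφ. The meridian scale is h = 1 and the parallel scale is k = 1/cos φ = sec φ.
Areal scale at 73.5°: h·k = 1.000 × 3.521 = 3.521.
Areal scale at 2.5°: h·k = 1.000 × 1.001 = 1.001.
Ratio = 3.521/1.001 ≈ 3.52.

3.52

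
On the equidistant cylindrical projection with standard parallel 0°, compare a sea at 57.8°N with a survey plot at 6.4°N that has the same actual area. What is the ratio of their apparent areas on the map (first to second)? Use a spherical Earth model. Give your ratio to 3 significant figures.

1.86

In the plate carrée (x = Rλ, y = Rφ), meridians are true-scale (h = 1) and parallels are stretched by k = sec φ.
Areal scale at 57.8°: h·k = 1.000 × 1.877 = 1.877.
Areal scale at 6.4°: h·k = 1.000 × 1.006 = 1.006.
Ratio = 1.877/1.006 ≈ 1.86.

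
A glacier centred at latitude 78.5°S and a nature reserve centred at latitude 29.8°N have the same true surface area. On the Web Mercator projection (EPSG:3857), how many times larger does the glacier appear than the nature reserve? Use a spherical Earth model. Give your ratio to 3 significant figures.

Mercator is conformal with k = sec φ, so areal scale = k² = sec²φ.
At 78.5°: sec²(78.5°) = 1/0.1994² = 25.16.
At 29.8°: sec²(29.8°) = 1/0.8678² = 1.328.
Ratio = 25.16/1.328 = cos²(29.8°)/cos²(78.5°) ≈ 18.9.

18.9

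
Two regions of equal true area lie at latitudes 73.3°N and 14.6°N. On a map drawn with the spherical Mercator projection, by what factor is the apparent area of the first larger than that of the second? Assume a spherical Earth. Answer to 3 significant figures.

On Mercator, area is exaggerated by sec²φ = 1/cos²φ.
At 73.3°: sec²(73.3°) = 1/0.2874² = 12.11.
At 14.6°: sec²(14.6°) = 1/0.9677² = 1.068.
Ratio = 12.11/1.068 = cos²(14.6°)/cos²(73.3°) ≈ 11.3.

11.3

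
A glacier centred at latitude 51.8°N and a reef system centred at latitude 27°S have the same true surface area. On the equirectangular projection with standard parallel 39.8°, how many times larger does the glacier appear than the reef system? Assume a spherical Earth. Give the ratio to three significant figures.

In the equirectangular projection with standard parallel φ₀ = 39.8° (x = Rλ cos φ₀, y = Rφ), meridians are true-scale (h = 1) and the parallel scale is k = cos φ₀ / cos φ.
Areal scale at 51.8°: h·k = 1.000 × 1.242 = 1.242.
Areal scale at 27°: h·k = 1.000 × 0.8623 = 0.8623.
Ratio = 1.242/0.8623 ≈ 1.44.

1.44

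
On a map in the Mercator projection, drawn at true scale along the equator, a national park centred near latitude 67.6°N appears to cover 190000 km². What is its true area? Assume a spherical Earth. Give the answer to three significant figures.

27600 km²

The Mercator projection is conformal; its linear scale factor is the same in every direction and equals sec φ = 1/cos φ.
Areal scale = k² = sec²φ = 1/cos²(67.6°) = 1/0.3811² = 6.886.
True area = apparent / (areal scale) = 190000 / 6.886 ≈ 27600 km².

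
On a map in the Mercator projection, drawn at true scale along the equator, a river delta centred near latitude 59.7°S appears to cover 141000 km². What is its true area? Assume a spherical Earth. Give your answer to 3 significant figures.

35900 km²

The Mercator projection is conformal; its linear scale factor is the same in every direction and equals sec φ = 1/cos φ.
Areal scale = k² = sec²φ = 1/cos²(59.7°) = 1/0.5045² = 3.929.
True area = apparent / (areal scale) = 141000 / 3.929 ≈ 35900 km².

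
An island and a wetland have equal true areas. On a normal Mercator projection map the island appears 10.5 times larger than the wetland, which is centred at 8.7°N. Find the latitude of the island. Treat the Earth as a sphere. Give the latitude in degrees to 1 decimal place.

On Mercator, (apparent₁)/(apparent₂) = sec²φ₁ / sec²φ₂ when true areas are equal.
cos²φ₂ / cos²φ₁ = 10.5  ⇒  cos φ₁ = cos 8.7° / √10.5 = 0.9885/3.240 = 0.3051.
φ₁ = arccos(0.3051) ≈ 72.2°.

72.2°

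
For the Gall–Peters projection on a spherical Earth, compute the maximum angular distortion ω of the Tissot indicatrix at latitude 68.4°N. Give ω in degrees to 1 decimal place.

Gall–Peters is a cylindrical equal-area projection with standard parallels at ±45°. Cylindrical equal-area (φ₀ = 45°): h = cos φ / cos 45° along meridians, k = cos 45° / cos φ along parallels; h·k = 1.
At 68.4°: h = 0.5206, k = 1.921; principal scales a = 1.921, b = 0.5206.
sin(ω/2) = (a − b)/(a + b) = 1.400/2.441 = 0.5735, so ω = 2 arcsin(0.5735) ≈ 70.0°.

70.0°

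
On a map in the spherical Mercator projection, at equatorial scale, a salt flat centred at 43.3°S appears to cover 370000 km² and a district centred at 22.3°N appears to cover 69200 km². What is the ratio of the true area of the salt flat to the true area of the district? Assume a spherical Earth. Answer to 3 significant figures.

Since Mercator area scale is 1/cos²φ, the true area equals the apparent area multiplied by cos²φ.
True area of salt flat: 370000 × cos²(43.3°) = 370000 × 0.5297 = 196000 km².
True area of district: 69200 × cos²(22.3°) = 69200 × 0.8560 = 59240 km².
Ratio = 196000 / 59240 ≈ 3.31.

3.31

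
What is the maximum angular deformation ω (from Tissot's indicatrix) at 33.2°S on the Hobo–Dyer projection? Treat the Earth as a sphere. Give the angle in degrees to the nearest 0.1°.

6.1°

The Hobo–Dyer projection is cylindrical equal-area with φ₀ = 37.5°. For cylindrical equal-area with standard parallel φ₀, h = cos φ / cos φ₀ and k = cos φ₀ / cos φ, so h·k = 1.
At 33.2°: h = 1.055, k = 0.9481; principal scales a = 1.055, b = 0.9481.
sin(ω/2) = (a − b)/(a + b) = 0.1066/2.003 = 0.05322, so ω = 2 arcsin(0.05322) ≈ 6.1°.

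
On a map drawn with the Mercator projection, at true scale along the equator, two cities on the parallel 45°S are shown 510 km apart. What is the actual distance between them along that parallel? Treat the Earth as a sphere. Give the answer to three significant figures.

The Mercator projection is conformal; its linear scale factor is the same in every direction and equals sec φ = 1/cos φ.
Along the parallel at 45°, map distances are exaggerated by k = sec 45° = 1.414.
True distance = 510 / 1.414 = 510 × cos 45° ≈ 361 km.

361 km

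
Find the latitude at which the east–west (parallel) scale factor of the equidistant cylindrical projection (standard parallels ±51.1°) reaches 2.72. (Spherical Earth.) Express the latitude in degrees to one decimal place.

The equidistant cylindrical projection with φ₀ = 51.1° has h = 1 (meridians true) and k = cos φ₀ / cos φ along parallels.
k = cos φ₀ / cos φ = 2.72  ⇒  cos φ = cos 51.1° / 2.72 = 0.2309.
φ = arccos(0.2309) ≈ 76.7°.

76.7°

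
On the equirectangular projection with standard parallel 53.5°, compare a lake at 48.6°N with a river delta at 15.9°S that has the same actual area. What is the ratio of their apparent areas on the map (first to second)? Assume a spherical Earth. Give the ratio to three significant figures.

In the equirectangular projection with standard parallel φ₀ = 53.5° (x = Rλ cos φ₀, y = Rφ), meridians are true-scale (h = 1) and the parallel scale is k = cos φ₀ / cos φ.
Areal scale at 48.6°: h·k = 1.000 × 0.8995 = 0.8995.
Areal scale at 15.9°: h·k = 1.000 × 0.6185 = 0.6185.
Ratio = 0.8995/0.6185 ≈ 1.45.

1.45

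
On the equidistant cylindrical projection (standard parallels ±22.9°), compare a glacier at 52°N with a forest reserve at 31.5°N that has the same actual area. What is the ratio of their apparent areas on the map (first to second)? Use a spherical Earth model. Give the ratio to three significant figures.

In the equirectangular projection with standard parallel φ₀ = 22.9° (x = Rλ cos φ₀, y = Rφ), meridians are true-scale (h = 1) and the parallel scale is k = cos φ₀ / cos φ.
Areal scale at 52°: h·k = 1.000 × 1.496 = 1.496.
Areal scale at 31.5°: h·k = 1.000 × 1.080 = 1.080.
Ratio = 1.496/1.080 ≈ 1.38.

1.38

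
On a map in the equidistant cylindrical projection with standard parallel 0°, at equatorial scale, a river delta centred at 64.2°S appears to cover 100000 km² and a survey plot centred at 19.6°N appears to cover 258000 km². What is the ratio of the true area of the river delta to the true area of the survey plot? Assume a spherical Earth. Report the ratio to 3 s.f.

0.179

Plate carrée has h = 1 and k = sec φ, giving areal scale sec φ; true area = (apparent area) · cos φ.
True area of river delta: 100000 × cos(64.2°) = 100000 × 0.4352 = 43520 km².
True area of survey plot: 258000 × cos(19.6°) = 258000 × 0.9421 = 243100 km².
Ratio = 43520 / 243100 ≈ 0.179.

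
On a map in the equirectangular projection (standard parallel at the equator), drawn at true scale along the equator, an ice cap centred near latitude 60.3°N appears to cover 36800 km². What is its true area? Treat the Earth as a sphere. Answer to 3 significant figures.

Plate carrée maps x = Rλ, y = Rφ. The meridian scale is h = 1 and the parallel scale is k = 1/cos φ = sec φ.
Areal scale = h·k = 1 × sec φ; at 60.3°, h = 1.000, k = 2.018, so h·k = 2.018.
True area = apparent / (areal scale) = 36800 / 2.018 ≈ 18200 km².

18200 km²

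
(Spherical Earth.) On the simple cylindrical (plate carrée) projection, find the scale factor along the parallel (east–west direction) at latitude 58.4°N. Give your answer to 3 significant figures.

1.91

Plate carrée maps x = Rλ, y = Rφ. The meridian scale is h = 1 and the parallel scale is k = 1/cos φ = sec φ.
k = 1/cos 58.4° = 1/0.5240 = 1.908.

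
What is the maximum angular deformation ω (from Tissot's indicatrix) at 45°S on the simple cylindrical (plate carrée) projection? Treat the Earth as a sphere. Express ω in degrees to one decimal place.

19.8°

Plate carrée maps x = Rλ, y = Rφ. The meridian scale is h = 1 and the parallel scale is k = 1/cos φ = sec φ.
At 45°: h = 1.000, k = 1.414; principal scales a = 1.414, b = 1.000.
sin(ω/2) = (a − b)/(a + b) = 0.4142/2.414 = 0.1716, so ω = 2 arcsin(0.1716) ≈ 19.8°.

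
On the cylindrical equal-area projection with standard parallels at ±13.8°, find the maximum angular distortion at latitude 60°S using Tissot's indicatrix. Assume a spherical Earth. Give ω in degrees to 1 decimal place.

71.0°

Cylindrical equal-area (φ₀ = 13.8°): h = cos φ / cos 13.8° along meridians, k = cos 13.8° / cos φ along parallels; h·k = 1.
At 60°: h = 0.5149, k = 1.942; principal scales a = 1.942, b = 0.5149.
sin(ω/2) = (a − b)/(a + b) = 1.427/2.457 = 0.5809, so ω = 2 arcsin(0.5809) ≈ 71.0°.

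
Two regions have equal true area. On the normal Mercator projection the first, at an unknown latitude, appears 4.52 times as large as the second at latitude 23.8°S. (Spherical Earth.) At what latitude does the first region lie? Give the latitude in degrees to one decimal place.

For equal true areas on Mercator, apparent areas scale as sec²φ, so the ratio is cos²φ₂ / cos²φ₁.
cos²φ₂ / cos²φ₁ = 4.52  ⇒  cos φ₁ = cos 23.8° / √4.52 = 0.9150/2.126 = 0.4304.
φ₁ = arccos(0.4304) ≈ 64.5°.

64.5°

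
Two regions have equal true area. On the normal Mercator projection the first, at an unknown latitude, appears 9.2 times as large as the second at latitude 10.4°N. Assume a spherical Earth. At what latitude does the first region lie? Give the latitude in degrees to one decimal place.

For equal true areas on Mercator, apparent areas scale as sec²φ, so the ratio is cos²φ₂ / cos²φ₁.
cos²φ₂ / cos²φ₁ = 9.2  ⇒  cos φ₁ = cos 10.4° / √9.2 = 0.9836/3.033 = 0.3243.
φ₁ = arccos(0.3243) ≈ 71.1°.

71.1°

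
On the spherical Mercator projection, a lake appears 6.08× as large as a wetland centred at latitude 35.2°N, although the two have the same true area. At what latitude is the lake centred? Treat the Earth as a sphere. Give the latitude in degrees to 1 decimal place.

Mercator areal scale is sec²φ, so apparent-area ratio = sec²φ₁ / sec²φ₂ = cos²φ₂ / cos²φ₁.
cos²φ₂ / cos²φ₁ = 6.08  ⇒  cos φ₁ = cos 35.2° / √6.08 = 0.8171/2.466 = 0.3314.
φ₁ = arccos(0.3314) ≈ 70.6°.

70.6°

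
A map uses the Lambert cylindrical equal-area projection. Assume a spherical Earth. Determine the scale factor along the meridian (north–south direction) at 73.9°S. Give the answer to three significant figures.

0.277

The Lambert cylindrical equal-area projection is the cylindrical equal-area projection with its standard parallel at the equator (φ₀ = 0). Cylindrical equal-area (φ₀ = 0°): h = cos φ / cos 0° along meridians, k = cos 0° / cos φ along parallels; h·k = 1.
h = cos 73.9° / cos 0° = 0.2773/1.000 = 0.2773.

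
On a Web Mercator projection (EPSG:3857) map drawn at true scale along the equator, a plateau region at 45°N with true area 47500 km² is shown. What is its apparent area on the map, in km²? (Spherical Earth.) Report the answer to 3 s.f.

Mercator is conformal, so the point scale is isotropic: h = k = sec φ = 1/cos φ.
Areal scale = k² = sec²φ = 1/cos²(45°) = 1/0.7071² = 2.000.
Apparent area = 47500 × 2.000 ≈ 95000 km².

95000 km²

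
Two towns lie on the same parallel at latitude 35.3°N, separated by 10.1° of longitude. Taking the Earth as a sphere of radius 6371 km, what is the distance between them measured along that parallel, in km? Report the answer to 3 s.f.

Arc length along a parallel = R cos φ · Δλ (with Δλ in radians).
= 6371 × cos 35.3° × (10.1° × π/180) = 6371 × 0.8161 × 0.1763 ≈ 917 km.

917 km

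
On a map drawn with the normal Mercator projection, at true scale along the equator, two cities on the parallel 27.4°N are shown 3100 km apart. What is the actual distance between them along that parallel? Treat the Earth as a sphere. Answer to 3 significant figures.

2750 km

The Mercator projection is conformal; its linear scale factor is the same in every direction and equals sec φ = 1/cos φ.
Along the parallel at 27.4°, map distances are exaggerated by k = sec 27.4° = 1.126.
True distance = 3100 / 1.126 = 3100 × cos 27.4° ≈ 2750 km.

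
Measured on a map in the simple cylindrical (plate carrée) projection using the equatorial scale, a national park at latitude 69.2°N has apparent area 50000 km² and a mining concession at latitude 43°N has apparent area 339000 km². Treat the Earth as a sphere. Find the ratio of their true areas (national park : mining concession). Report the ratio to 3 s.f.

0.0716

Plate carrée has h = 1 and k = sec φ, giving areal scale sec φ; true area = (apparent area) · cos φ.
True area of national park: 50000 × cos(69.2°) = 50000 × 0.3551 = 17760 km².
True area of mining concession: 339000 × cos(43°) = 339000 × 0.7314 = 247900 km².
Ratio = 17760 / 247900 ≈ 0.0716.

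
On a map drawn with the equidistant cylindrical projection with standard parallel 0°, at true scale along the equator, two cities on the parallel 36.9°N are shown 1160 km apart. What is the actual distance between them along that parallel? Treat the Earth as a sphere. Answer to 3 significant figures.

928 km

For the equirectangular projection with φ₀ = 0 (plate carrée), h = 1 along meridians and k = sec φ along parallels.
Along the parallel at 36.9°, map distances are exaggerated by k = sec 36.9° = 1.250.
True distance = 1160 / 1.250 = 1160 × cos 36.9° ≈ 928 km.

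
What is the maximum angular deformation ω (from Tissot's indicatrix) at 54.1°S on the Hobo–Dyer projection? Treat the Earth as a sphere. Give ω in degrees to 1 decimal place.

The Hobo–Dyer projection is cylindrical equal-area with φ₀ = 37.5°. For cylindrical equal-area with standard parallel φ₀, h = cos φ / cos φ₀ and k = cos φ₀ / cos φ, so h·k = 1.
At 54.1°: h = 0.7391, k = 1.353; principal scales a = 1.353, b = 0.7391.
sin(ω/2) = (a − b)/(a + b) = 0.6139/2.092 = 0.2934, so ω = 2 arcsin(0.2934) ≈ 34.1°.

34.1°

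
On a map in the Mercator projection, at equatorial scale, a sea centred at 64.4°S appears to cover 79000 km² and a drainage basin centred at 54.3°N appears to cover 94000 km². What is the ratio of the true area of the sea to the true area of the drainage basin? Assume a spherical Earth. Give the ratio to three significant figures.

0.461

Since Mercator area scale is 1/cos²φ, the true area equals the apparent area multiplied by cos²φ.
True area of sea: 79000 × cos²(64.4°) = 79000 × 0.1867 = 14750 km².
True area of drainage basin: 94000 × cos²(54.3°) = 94000 × 0.3405 = 32010 km².
Ratio = 14750 / 32010 ≈ 0.461.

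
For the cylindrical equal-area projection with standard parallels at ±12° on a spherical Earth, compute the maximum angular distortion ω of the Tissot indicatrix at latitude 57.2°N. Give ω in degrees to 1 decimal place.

64.1°

A cylindrical equal-area projection with standard parallel φ₀ has meridian scale h = cos φ / cos φ₀ and parallel scale k = cos φ₀ / cos φ (so areas are preserved, h·k = 1).
At 57.2°: h = 0.5538, k = 1.806; principal scales a = 1.806, b = 0.5538.
sin(ω/2) = (a − b)/(a + b) = 1.252/2.359 = 0.5306, so ω = 2 arcsin(0.5306) ≈ 64.1°.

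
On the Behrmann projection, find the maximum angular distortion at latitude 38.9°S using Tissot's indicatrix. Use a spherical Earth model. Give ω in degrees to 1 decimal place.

Behrmann is a cylindrical equal-area projection with standard parallels at ±30°. For cylindrical equal-area with standard parallel φ₀, h = cos φ / cos φ₀ and k = cos φ₀ / cos φ, so h·k = 1.
At 38.9°: h = 0.8986, k = 1.113; principal scales a = 1.113, b = 0.8986.
sin(ω/2) = (a − b)/(a + b) = 0.2142/2.011 = 0.1065, so ω = 2 arcsin(0.1065) ≈ 12.2°.

12.2°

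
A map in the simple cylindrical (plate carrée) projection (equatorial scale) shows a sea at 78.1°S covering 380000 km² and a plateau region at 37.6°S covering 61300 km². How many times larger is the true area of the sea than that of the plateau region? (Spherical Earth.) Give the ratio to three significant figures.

1.61

On the plate carrée, areal scale = h·k = 1 × sec φ, so true area = apparent × cos φ.
True area of sea: 380000 × cos(78.1°) = 380000 × 0.2062 = 78360 km².
True area of plateau region: 61300 × cos(37.6°) = 61300 × 0.7923 = 48570 km².
Ratio = 78360 / 48570 ≈ 1.61.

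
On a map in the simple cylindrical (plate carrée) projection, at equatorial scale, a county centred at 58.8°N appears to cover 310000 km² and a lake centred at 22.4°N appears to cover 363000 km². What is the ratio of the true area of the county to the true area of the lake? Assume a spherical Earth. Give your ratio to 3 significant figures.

Plate carrée has h = 1 and k = sec φ, giving areal scale sec φ; true area = (apparent area) · cos φ.
True area of county: 310000 × cos(58.8°) = 310000 × 0.5180 = 160600 km².
True area of lake: 363000 × cos(22.4°) = 363000 × 0.9245 = 335600 km².
Ratio = 160600 / 335600 ≈ 0.478.

0.478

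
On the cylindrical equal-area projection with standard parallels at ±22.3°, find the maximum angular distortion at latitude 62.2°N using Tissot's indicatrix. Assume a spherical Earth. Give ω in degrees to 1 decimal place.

73.0°

For cylindrical equal-area with standard parallel φ₀, h = cos φ / cos φ₀ and k = cos φ₀ / cos φ, so h·k = 1.
At 62.2°: h = 0.5041, k = 1.984; principal scales a = 1.984, b = 0.5041.
sin(ω/2) = (a − b)/(a + b) = 1.480/2.488 = 0.5948, so ω = 2 arcsin(0.5948) ≈ 73.0°.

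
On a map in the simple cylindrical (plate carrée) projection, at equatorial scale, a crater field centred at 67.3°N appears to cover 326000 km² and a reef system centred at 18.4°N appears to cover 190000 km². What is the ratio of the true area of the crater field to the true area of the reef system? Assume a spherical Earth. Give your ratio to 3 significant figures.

On the plate carrée, areal scale = h·k = 1 × sec φ, so true area = apparent × cos φ.
True area of crater field: 326000 × cos(67.3°) = 326000 × 0.3859 = 125800 km².
True area of reef system: 190000 × cos(18.4°) = 190000 × 0.9489 = 180300 km².
Ratio = 125800 / 180300 ≈ 0.698.

0.698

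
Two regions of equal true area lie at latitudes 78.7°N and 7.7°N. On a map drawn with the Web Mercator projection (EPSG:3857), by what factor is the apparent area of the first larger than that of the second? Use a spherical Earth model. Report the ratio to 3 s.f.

Mercator areal scale is sec²φ.
At 78.7°: sec²(78.7°) = 1/0.1959² = 26.05.
At 7.7°: sec²(7.7°) = 1/0.9910² = 1.018.
Ratio = 26.05/1.018 = cos²(7.7°)/cos²(78.7°) ≈ 25.6.

25.6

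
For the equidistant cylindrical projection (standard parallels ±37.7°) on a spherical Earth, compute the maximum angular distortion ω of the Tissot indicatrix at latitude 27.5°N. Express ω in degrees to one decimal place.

In the equirectangular projection with standard parallel φ₀ = 37.7° (x = Rλ cos φ₀, y = Rφ), meridians are true-scale (h = 1) and the parallel scale is k = cos φ₀ / cos φ.
At 27.5°: h = 1.000, k = 0.8920; principal scales a = 1.000, b = 0.8920.
sin(ω/2) = (a − b)/(a + b) = 0.1080/1.892 = 0.05708, so ω = 2 arcsin(0.05708) ≈ 6.5°.

6.5°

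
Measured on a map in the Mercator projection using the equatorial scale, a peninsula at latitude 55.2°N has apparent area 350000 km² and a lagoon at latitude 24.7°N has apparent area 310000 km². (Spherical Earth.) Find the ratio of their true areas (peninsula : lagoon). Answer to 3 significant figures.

Since Mercator area scale is 1/cos²φ, the true area equals the apparent area multiplied by cos²φ.
True area of peninsula: 350000 × cos²(55.2°) = 350000 × 0.3257 = 114000 km².
True area of lagoon: 310000 × cos²(24.7°) = 310000 × 0.8254 = 255900 km².
Ratio = 114000 / 255900 ≈ 0.446.

0.446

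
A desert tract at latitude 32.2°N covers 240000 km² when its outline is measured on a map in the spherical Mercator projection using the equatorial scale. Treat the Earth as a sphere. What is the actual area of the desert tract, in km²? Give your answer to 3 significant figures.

172000 km²

The Mercator projection is conformal; its linear scale factor is the same in every direction and equals sec φ = 1/cos φ.
Areal scale = k² = sec²φ = 1/cos²(32.2°) = 1/0.8462² = 1.397.
True area = apparent / (areal scale) = 240000 / 1.397 ≈ 172000 km².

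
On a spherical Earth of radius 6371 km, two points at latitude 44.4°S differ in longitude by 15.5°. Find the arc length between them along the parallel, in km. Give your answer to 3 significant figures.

Arc length along a parallel = R cos φ · Δλ (with Δλ in radians).
= 6371 × cos 44.4° × (15.5° × π/180) = 6371 × 0.7145 × 0.2705 ≈ 1230 km.

1230 km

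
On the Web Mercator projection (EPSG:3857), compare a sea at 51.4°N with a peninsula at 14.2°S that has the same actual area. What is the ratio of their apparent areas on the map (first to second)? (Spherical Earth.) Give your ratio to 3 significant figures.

Mercator areal scale is sec²φ.
At 51.4°: sec²(51.4°) = 1/0.6239² = 2.569.
At 14.2°: sec²(14.2°) = 1/0.9694² = 1.064.
Ratio = 2.569/1.064 = cos²(14.2°)/cos²(51.4°) ≈ 2.41.

2.41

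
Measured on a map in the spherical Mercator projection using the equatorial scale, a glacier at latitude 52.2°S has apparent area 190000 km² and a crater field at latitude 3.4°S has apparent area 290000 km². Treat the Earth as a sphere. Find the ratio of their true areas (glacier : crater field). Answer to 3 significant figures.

0.247

On Mercator the areal scale is sec²φ, so true area = apparent × cos²φ.
True area of glacier: 190000 × cos²(52.2°) = 190000 × 0.3757 = 71370 km².
True area of crater field: 290000 × cos²(3.4°) = 290000 × 0.9965 = 289000 km².
Ratio = 71370 / 289000 ≈ 0.247.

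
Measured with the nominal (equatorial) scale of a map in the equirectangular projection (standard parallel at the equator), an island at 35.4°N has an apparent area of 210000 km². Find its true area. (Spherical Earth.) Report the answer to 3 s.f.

Plate carrée maps x = Rλ, y = Rφ. The meridian scale is h = 1 and the parallel scale is k = 1/cos φ = sec φ.
Areal scale = h·k = 1 × sec φ; at 35.4°, h = 1.000, k = 1.227, so h·k = 1.227.
True area = apparent / (areal scale) = 210000 / 1.227 ≈ 171000 km².

171000 km²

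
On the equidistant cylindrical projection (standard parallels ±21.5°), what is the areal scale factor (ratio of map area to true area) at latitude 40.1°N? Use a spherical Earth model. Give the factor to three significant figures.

With standard parallel φ₀ = 21.5°, the equirectangular projection gives x = Rλ cos φ₀, y = Rφ, so h = 1 and k = cos 21.5° / cos φ.
Areal scale = h·k = 1 × cos φ₀ / cos φ; at 40.1°, h = 1.000, k = 1.216, so h·k = 1.216.

1.22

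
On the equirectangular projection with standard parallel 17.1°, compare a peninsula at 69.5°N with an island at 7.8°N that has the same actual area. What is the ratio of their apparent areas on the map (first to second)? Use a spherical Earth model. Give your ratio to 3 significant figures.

In the equirectangular projection with standard parallel φ₀ = 17.1° (x = Rλ cos φ₀, y = Rφ), meridians are true-scale (h = 1) and the parallel scale is k = cos φ₀ / cos φ.
Areal scale at 69.5°: h·k = 1.000 × 2.729 = 2.729.
Areal scale at 7.8°: h·k = 1.000 × 0.9647 = 0.9647.
Ratio = 2.729/0.9647 ≈ 2.83.

2.83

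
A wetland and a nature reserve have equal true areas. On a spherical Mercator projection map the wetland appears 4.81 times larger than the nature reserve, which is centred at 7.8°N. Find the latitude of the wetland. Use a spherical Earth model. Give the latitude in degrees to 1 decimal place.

63.1°

Mercator areal scale is sec²φ, so apparent-area ratio = sec²φ₁ / sec²φ₂ = cos²φ₂ / cos²φ₁.
cos²φ₂ / cos²φ₁ = 4.81  ⇒  cos φ₁ = cos 7.8° / √4.81 = 0.9907/2.193 = 0.4517.
φ₁ = arccos(0.4517) ≈ 63.1°.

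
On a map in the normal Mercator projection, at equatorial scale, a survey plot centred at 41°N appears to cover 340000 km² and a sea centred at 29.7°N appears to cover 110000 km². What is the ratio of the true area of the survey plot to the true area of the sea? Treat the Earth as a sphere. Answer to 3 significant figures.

2.33

Since Mercator area scale is 1/cos²φ, the true area equals the apparent area multiplied by cos²φ.
True area of survey plot: 340000 × cos²(41°) = 340000 × 0.5696 = 193700 km².
True area of sea: 110000 × cos²(29.7°) = 110000 × 0.7545 = 83000 km².
Ratio = 193700 / 83000 ≈ 2.33.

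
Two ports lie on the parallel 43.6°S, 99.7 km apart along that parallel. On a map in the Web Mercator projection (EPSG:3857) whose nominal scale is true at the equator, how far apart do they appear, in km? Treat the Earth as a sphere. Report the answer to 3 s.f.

Mercator is conformal, so the point scale is isotropic: h = k = sec φ = 1/cos φ.
Along the parallel, k = sec 43.6° = 1/0.7242 = 1.381.
Map distance = 99.7 × 1.381 ≈ 138 km.

138 km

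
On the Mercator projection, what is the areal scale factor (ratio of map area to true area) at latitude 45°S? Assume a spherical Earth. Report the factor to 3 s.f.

The Mercator projection is conformal; its linear scale factor is the same in every direction and equals sec φ = 1/cos φ.
Areal scale = k² = sec²φ = 1/cos²(45°) = 1/0.7071² = 2.000.

2.00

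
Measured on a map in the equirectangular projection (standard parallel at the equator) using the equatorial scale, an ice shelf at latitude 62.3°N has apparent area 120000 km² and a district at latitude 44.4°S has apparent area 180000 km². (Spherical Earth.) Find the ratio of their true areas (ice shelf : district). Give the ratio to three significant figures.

0.434

Plate carrée has h = 1 and k = sec φ, giving areal scale sec φ; true area = (apparent area) · cos φ.
True area of ice shelf: 120000 × cos(62.3°) = 120000 × 0.4648 = 55780 km².
True area of district: 180000 × cos(44.4°) = 180000 × 0.7145 = 128600 km².
Ratio = 55780 / 128600 ≈ 0.434.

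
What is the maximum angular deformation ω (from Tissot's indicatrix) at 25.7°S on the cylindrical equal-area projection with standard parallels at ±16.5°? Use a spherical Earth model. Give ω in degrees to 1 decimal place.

7.1°

Cylindrical equal-area (φ₀ = 16.5°): h = cos φ / cos 16.5° along meridians, k = cos 16.5° / cos φ along parallels; h·k = 1.
At 25.7°: h = 0.9398, k = 1.064; principal scales a = 1.064, b = 0.9398.
sin(ω/2) = (a − b)/(a + b) = 0.1243/2.004 = 0.06203, so ω = 2 arcsin(0.06203) ≈ 7.1°.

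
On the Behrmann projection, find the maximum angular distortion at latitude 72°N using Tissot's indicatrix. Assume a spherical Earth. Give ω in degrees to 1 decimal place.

101.4°

Behrmann is a cylindrical equal-area projection with standard parallels at ±30°. For cylindrical equal-area with standard parallel φ₀, h = cos φ / cos φ₀ and k = cos φ₀ / cos φ, so h·k = 1.
At 72°: h = 0.3568, k = 2.803; principal scales a = 2.803, b = 0.3568.
sin(ω/2) = (a − b)/(a + b) = 2.446/3.159 = 0.7741, so ω = 2 arcsin(0.7741) ≈ 101.4°.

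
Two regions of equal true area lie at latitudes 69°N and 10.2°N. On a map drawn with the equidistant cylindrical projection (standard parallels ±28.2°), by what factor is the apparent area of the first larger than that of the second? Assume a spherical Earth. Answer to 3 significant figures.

The equidistant cylindrical projection with φ₀ = 28.2° has h = 1 (meridians true) and k = cos φ₀ / cos φ along parallels.
Areal scale at 69°: h·k = 1.000 × 2.459 = 2.459.
Areal scale at 10.2°: h·k = 1.000 × 0.8955 = 0.8955.
Ratio = 2.459/0.8955 ≈ 2.75.

2.75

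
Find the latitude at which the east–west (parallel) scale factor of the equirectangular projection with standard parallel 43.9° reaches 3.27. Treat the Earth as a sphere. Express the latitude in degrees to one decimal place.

77.3°

In the equirectangular projection with standard parallel φ₀ = 43.9° (x = Rλ cos φ₀, y = Rφ), meridians are true-scale (h = 1) and the parallel scale is k = cos φ₀ / cos φ.
k = cos φ₀ / cos φ = 3.27  ⇒  cos φ = cos 43.9° / 3.27 = 0.2204.
φ = arccos(0.2204) ≈ 77.3°.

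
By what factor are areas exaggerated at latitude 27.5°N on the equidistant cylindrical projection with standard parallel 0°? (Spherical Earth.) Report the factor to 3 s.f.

1.13

In the plate carrée (x = Rλ, y = Rφ), meridians are true-scale (h = 1) and parallels are stretched by k = sec φ.
Areal scale = h·k = 1 × sec φ; at 27.5°, h = 1.000, k = 1.127, so h·k = 1.127.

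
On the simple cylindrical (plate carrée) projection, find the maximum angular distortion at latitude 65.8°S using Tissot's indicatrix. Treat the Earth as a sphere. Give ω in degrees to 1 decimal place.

49.5°

In the plate carrée (x = Rλ, y = Rφ), meridians are true-scale (h = 1) and parallels are stretched by k = sec φ.
At 65.8°: h = 1.000, k = 2.439; principal scales a = 2.439, b = 1.000.
sin(ω/2) = (a − b)/(a + b) = 1.439/3.439 = 0.4185, so ω = 2 arcsin(0.4185) ≈ 49.5°.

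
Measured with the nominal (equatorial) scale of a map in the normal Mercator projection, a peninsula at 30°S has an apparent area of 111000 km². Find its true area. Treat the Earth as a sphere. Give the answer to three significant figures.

Mercator is conformal, so the point scale is isotropic: h = k = sec φ = 1/cos φ.
Areal scale = k² = sec²φ = 1/cos²(30°) = 1/0.8660² = 1.333.
True area = apparent / (areal scale) = 111000 / 1.333 ≈ 83200 km².

83200 km²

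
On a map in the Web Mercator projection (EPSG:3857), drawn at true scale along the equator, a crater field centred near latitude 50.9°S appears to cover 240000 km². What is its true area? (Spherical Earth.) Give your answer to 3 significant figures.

95500 km²

For Mercator, h = k = sec φ (a conformal cylindrical projection has a single point scale, 1/cos φ).
Areal scale = k² = sec²φ = 1/cos²(50.9°) = 1/0.6307² = 2.514.
True area = apparent / (areal scale) = 240000 / 2.514 ≈ 95500 km².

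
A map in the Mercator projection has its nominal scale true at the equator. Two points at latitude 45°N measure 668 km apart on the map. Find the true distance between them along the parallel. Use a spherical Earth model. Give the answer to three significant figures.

For Mercator, h = k = sec φ (a conformal cylindrical projection has a single point scale, 1/cos φ).
Along the parallel at 45°, map distances are exaggerated by k = sec 45° = 1.414.
True distance = 668 / 1.414 = 668 × cos 45° ≈ 472 km.

472 km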